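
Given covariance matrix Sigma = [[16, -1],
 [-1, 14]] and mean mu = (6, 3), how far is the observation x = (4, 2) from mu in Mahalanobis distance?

Step 1 — centre the observation: (x - mu) = (-2, -1).

Step 2 — invert Sigma. det(Sigma) = 16·14 - (-1)² = 223.
  Sigma^{-1} = (1/det) · [[d, -b], [-b, a]] = [[0.0628, 0.0045],
 [0.0045, 0.0717]].

Step 3 — form the quadratic (x - mu)^T · Sigma^{-1} · (x - mu):
  Sigma^{-1} · (x - mu) = (-0.13, -0.0807).
  (x - mu)^T · [Sigma^{-1} · (x - mu)] = (-2)·(-0.13) + (-1)·(-0.0807) = 0.3408.

Step 4 — take square root: d = √(0.3408) ≈ 0.5838.

d(x, mu) = √(0.3408) ≈ 0.5838


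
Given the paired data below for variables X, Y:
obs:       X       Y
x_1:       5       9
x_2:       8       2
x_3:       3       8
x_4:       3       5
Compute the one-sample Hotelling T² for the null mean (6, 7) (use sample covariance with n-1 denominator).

Step 1 — sample mean vector:
  mean(X) = (5 + 8 + 3 + 3) / 4 = 19/4 = 4.75
  mean(Y) = (9 + 2 + 8 + 5) / 4 = 24/4 = 6
  x̄ = (4.75, 6),  deviation x̄ - mu_0 = (4.75, 6) - (6, 7) = (-1.25, -1).

Step 2 — sample covariance matrix, S[i,j] = (1/(n-1)) · Σ_k (x_{k,i} - mean_i) · (x_{k,j} - mean_j), divisor n-1 = 3:
  S[X,X] = ((0.25)·(0.25) + (3.25)·(3.25) + (-1.75)·(-1.75) + (-1.75)·(-1.75)) / 3 = 16.75/3 = 5.5833
  S[X,Y] = ((0.25)·(3) + (3.25)·(-4) + (-1.75)·(2) + (-1.75)·(-1)) / 3 = -14/3 = -4.6667
  S[Y,Y] = ((3)·(3) + (-4)·(-4) + (2)·(2) + (-1)·(-1)) / 3 = 30/3 = 10
  S = [[5.5833, -4.6667],
 [-4.6667, 10]].

Step 3 — invert S. det(S) = 5.5833·10 - (-4.6667)² = 34.0556.
  S^{-1} = (1/det) · [[d, -b], [-b, a]] = [[0.2936, 0.137],
 [0.137, 0.1639]].

Step 4 — quadratic form (x̄ - mu_0)^T · S^{-1} · (x̄ - mu_0):
  S^{-1} · (x̄ - mu_0) = (-0.5041, -0.3352),
  (x̄ - mu_0)^T · [...] = (-1.25)·(-0.5041) + (-1)·(-0.3352) = 0.9653.

Step 5 — scale by n: T² = 4 · 0.9653 = 3.8613.

T² ≈ 3.8613


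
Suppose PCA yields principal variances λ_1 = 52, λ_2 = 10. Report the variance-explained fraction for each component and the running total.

Step 1 — total variance = trace(Sigma) = Σ λ_i = 52 + 10 = 62.

Step 2 — fraction explained by component i = λ_i / Σ λ:
  PC1: 52/62 = 0.8387
  PC2: 10/62 = 0.1613

Step 3 — cumulative fraction after k components = (λ_1 + ... + λ_k) / Σ λ:
  k = 1: 52/62 = 0.8387
  k = 2: (52 + 10)/62 = 62/62 = 1

Summary (fraction, with percent):

explained: PC1 0.8387 (83.87%), PC2 0.1613 (16.13%);  cumulative: 0.8387, 1


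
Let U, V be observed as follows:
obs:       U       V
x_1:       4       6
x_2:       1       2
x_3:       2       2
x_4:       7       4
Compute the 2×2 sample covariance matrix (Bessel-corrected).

Step 1 — column means:
  mean(U) = (4 + 1 + 2 + 7) / 4 = 14/4 = 3.5
  mean(V) = (6 + 2 + 2 + 4) / 4 = 14/4 = 3.5

Step 2 — sample covariance S[i,j] = (1/(n-1)) · Σ_k (x_{k,i} - mean_i) · (x_{k,j} - mean_j), with n-1 = 3.
  S[U,U] = ((0.5)·(0.5) + (-2.5)·(-2.5) + (-1.5)·(-1.5) + (3.5)·(3.5)) / 3 = 21/3 = 7
  S[U,V] = ((0.5)·(2.5) + (-2.5)·(-1.5) + (-1.5)·(-1.5) + (3.5)·(0.5)) / 3 = 9/3 = 3
  S[V,V] = ((2.5)·(2.5) + (-1.5)·(-1.5) + (-1.5)·(-1.5) + (0.5)·(0.5)) / 3 = 11/3 = 3.6667

S is symmetric (S[j,i] = S[i,j]). Assembling:

S = [[7, 3],
 [3, 3.6667]]


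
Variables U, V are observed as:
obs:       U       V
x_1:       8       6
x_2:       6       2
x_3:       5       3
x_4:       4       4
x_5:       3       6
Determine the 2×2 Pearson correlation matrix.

Step 1 — column means:
  mean(U) = (8 + 6 + 5 + 4 + 3) / 5 = 26/5 = 5.2
  mean(V) = (6 + 2 + 3 + 4 + 6) / 5 = 21/5 = 4.2

Step 2 — sample variances and covariances s[i,j] = (1/(n-1)) · Σ_k (x_{k,i} - mean_i) · (x_{k,j} - mean_j), with n-1 = 4:
  s[U,U] = ((2.8)·(2.8) + (0.8)·(0.8) + (-0.2)·(-0.2) + (-1.2)·(-1.2) + (-2.2)·(-2.2)) / 4 = 14.8/4 = 3.7
  s[U,V] = ((2.8)·(1.8) + (0.8)·(-2.2) + (-0.2)·(-1.2) + (-1.2)·(-0.2) + (-2.2)·(1.8)) / 4 = -0.2/4 = -0.05
  s[V,V] = ((1.8)·(1.8) + (-2.2)·(-2.2) + (-1.2)·(-1.2) + (-0.2)·(-0.2) + (1.8)·(1.8)) / 4 = 12.8/4 = 3.2
  Sample standard deviations s_i = √(s[i,i]):
  s(U) = √(3.7) = 1.9235
  s(V) = √(3.2) = 1.7889

Step 3 — r_{ij} = s_{ij} / (s_i · s_j):
  r[U,U] = 1 (diagonal).
  r[U,V] = -0.05 / (1.9235 · 1.7889) = -0.05 / 3.4409 = -0.0145
  r[V,V] = 1 (diagonal).

R is symmetric with unit diagonal. Assembling:

R = [[1, -0.0145],
 [-0.0145, 1]]


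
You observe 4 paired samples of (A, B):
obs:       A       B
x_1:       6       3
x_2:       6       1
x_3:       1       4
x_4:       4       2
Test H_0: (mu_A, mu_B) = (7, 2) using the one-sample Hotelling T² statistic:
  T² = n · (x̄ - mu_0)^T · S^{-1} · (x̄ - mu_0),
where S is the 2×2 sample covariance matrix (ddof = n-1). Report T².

Step 1 — sample mean vector:
  mean(A) = (6 + 6 + 1 + 4) / 4 = 17/4 = 4.25
  mean(B) = (3 + 1 + 4 + 2) / 4 = 10/4 = 2.5
  x̄ = (4.25, 2.5),  deviation x̄ - mu_0 = (4.25, 2.5) - (7, 2) = (-2.75, 0.5).

Step 2 — sample covariance matrix, S[i,j] = (1/(n-1)) · Σ_k (x_{k,i} - mean_i) · (x_{k,j} - mean_j), divisor n-1 = 3:
  S[A,A] = ((1.75)·(1.75) + (1.75)·(1.75) + (-3.25)·(-3.25) + (-0.25)·(-0.25)) / 3 = 16.75/3 = 5.5833
  S[A,B] = ((1.75)·(0.5) + (1.75)·(-1.5) + (-3.25)·(1.5) + (-0.25)·(-0.5)) / 3 = -6.5/3 = -2.1667
  S[B,B] = ((0.5)·(0.5) + (-1.5)·(-1.5) + (1.5)·(1.5) + (-0.5)·(-0.5)) / 3 = 5/3 = 1.6667
  S = [[5.5833, -2.1667],
 [-2.1667, 1.6667]].

Step 3 — invert S. det(S) = 5.5833·1.6667 - (-2.1667)² = 4.6111.
  S^{-1} = (1/det) · [[d, -b], [-b, a]] = [[0.3614, 0.4699],
 [0.4699, 1.2108]].

Step 4 — quadratic form (x̄ - mu_0)^T · S^{-1} · (x̄ - mu_0):
  S^{-1} · (x̄ - mu_0) = (-0.759, -0.6867),
  (x̄ - mu_0)^T · [...] = (-2.75)·(-0.759) + (0.5)·(-0.6867) = 1.744.

Step 5 — scale by n: T² = 4 · 1.744 = 6.9759.

T² ≈ 6.9759


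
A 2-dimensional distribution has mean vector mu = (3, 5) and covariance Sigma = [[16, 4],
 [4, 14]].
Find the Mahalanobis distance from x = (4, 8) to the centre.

Step 1 — centre the observation: (x - mu) = (1, 3).

Step 2 — invert Sigma. det(Sigma) = 16·14 - (4)² = 208.
  Sigma^{-1} = (1/det) · [[d, -b], [-b, a]] = [[0.0673, -0.0192],
 [-0.0192, 0.0769]].

Step 3 — form the quadratic (x - mu)^T · Sigma^{-1} · (x - mu):
  Sigma^{-1} · (x - mu) = (0.0096, 0.2115).
  (x - mu)^T · [Sigma^{-1} · (x - mu)] = (1)·(0.0096) + (3)·(0.2115) = 0.6442.

Step 4 — take square root: d = √(0.6442) ≈ 0.8026.

d(x, mu) = √(0.6442) ≈ 0.8026


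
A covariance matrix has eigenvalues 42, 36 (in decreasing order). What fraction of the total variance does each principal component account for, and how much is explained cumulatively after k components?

Step 1 — total variance = trace(Sigma) = Σ λ_i = 42 + 36 = 78.

Step 2 — fraction explained by component i = λ_i / Σ λ:
  PC1: 42/78 = 0.5385
  PC2: 36/78 = 0.4615

Step 3 — cumulative fraction after k components = (λ_1 + ... + λ_k) / Σ λ:
  k = 1: 42/78 = 0.5385
  k = 2: (42 + 36)/78 = 78/78 = 1

Summary (fraction, with percent):

explained: PC1 0.5385 (53.85%), PC2 0.4615 (46.15%);  cumulative: 0.5385, 1


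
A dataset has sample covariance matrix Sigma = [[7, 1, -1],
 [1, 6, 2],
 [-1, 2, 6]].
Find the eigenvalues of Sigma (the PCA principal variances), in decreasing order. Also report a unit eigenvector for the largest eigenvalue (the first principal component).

Step 1 — characteristic polynomial p(λ) = det(λI - Sigma) = λ³ - tr·λ² + c_1·λ - det, where tr = trace, c_1 = sum of the principal 2×2 minors, det = det(Sigma):
  tr = 7 + 6 + 6 = 19,
  c_1 = (7·6 - (1)²) + (7·6 - (-1)²) + (6·6 - (2)²) = 41 + 41 + 32 = 114,
  det = 7·(6·6 - (2)²) - (1)·((1)·6 - (2)·(-1)) + (-1)·((1)·(2) - 6·(-1)) = 7·(32) - (1)·(8) + (-1)·(8) = 208.
  So p(λ) = λ³ - 19λ² + 114λ - 208.
Step 2 — look for an integer root (rational root theorem: any rational root is an integer divisor of 208). Testing λ = 8:
  p(8) = 512 - 1216 + 912 - 208 = 0  ✓
  Dividing out (λ - 8): p(λ) = (λ - 8)(λ² - 11λ + 26).
Step 3 — remaining eigenvalues from the quadratic λ² - 11λ + 26 = 0:
  Δ = 11² - 4·26 = 121 - 104 = 17,  λ = (11 ± √17)/2 = (11 ± 4.1231)/2 ≈ 7.5616 or 3.4384.
  Sorted: λ_1 = 8,  λ_2 = 7.5616,  λ_3 = 3.4384  (check: sum = 19 = tr ✓).

Step 4 — unit eigenvector for λ_1 = 8: v spans the null space of (Sigma - λ_1 I), whose rows are
  r_1 = (-1, 1, -1),  r_2 = (1, -2, 2),  r_3 = (-1, 2, -2).
  v is orthogonal to every row, so take v ∝ r_1 × r_2 = ((1)·(2) - (-1)·(-2), (-1)·(1) - (-1)·(2), (-1)·(-2) - (1)·(1)) = (0, 1, 1).
  Let u = (0, 1, 1).
  ||u|| = √((0)² + (1)² + (1)²) = √(2) ≈ 1.4142,  v_1 = u/||u|| ≈ (0, 0.7071, 0.7071) (||v_1|| = 1).

λ_1 = 8,  λ_2 = 7.5616,  λ_3 = 3.4384;  v_1 ≈ (0, 0.7071, 0.7071)


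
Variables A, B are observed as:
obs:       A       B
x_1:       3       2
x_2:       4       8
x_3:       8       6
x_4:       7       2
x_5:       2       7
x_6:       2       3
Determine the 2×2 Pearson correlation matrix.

Step 1 — column means:
  mean(A) = (3 + 4 + 8 + 7 + 2 + 2) / 6 = 26/6 = 4.3333
  mean(B) = (2 + 8 + 6 + 2 + 7 + 3) / 6 = 28/6 = 4.6667

Step 2 — sample variances and covariances s[i,j] = (1/(n-1)) · Σ_k (x_{k,i} - mean_i) · (x_{k,j} - mean_j), with n-1 = 5:
  s[A,A] = ((-1.3333)·(-1.3333) + (-0.3333)·(-0.3333) + (3.6667)·(3.6667) + (2.6667)·(2.6667) + (-2.3333)·(-2.3333) + (-2.3333)·(-2.3333)) / 5 = 33.3333/5 = 6.6667
  s[A,B] = ((-1.3333)·(-2.6667) + (-0.3333)·(3.3333) + (3.6667)·(1.3333) + (2.6667)·(-2.6667) + (-2.3333)·(2.3333) + (-2.3333)·(-1.6667)) / 5 = -1.3333/5 = -0.2667
  s[B,B] = ((-2.6667)·(-2.6667) + (3.3333)·(3.3333) + (1.3333)·(1.3333) + (-2.6667)·(-2.6667) + (2.3333)·(2.3333) + (-1.6667)·(-1.6667)) / 5 = 35.3333/5 = 7.0667
  Sample standard deviations s_i = √(s[i,i]):
  s(A) = √(6.6667) = 2.582
  s(B) = √(7.0667) = 2.6583

Step 3 — r_{ij} = s_{ij} / (s_i · s_j):
  r[A,A] = 1 (diagonal).
  r[A,B] = -0.2667 / (2.582 · 2.6583) = -0.2667 / 6.8638 = -0.0389
  r[B,B] = 1 (diagonal).

R is symmetric with unit diagonal. Assembling:

R = [[1, -0.0389],
 [-0.0389, 1]]


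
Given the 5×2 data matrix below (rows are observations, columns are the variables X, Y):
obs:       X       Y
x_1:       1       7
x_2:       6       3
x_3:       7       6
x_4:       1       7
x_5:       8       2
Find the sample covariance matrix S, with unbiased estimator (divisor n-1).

Step 1 — column means:
  mean(X) = (1 + 6 + 7 + 1 + 8) / 5 = 23/5 = 4.6
  mean(Y) = (7 + 3 + 6 + 7 + 2) / 5 = 25/5 = 5

Step 2 — sample covariance S[i,j] = (1/(n-1)) · Σ_k (x_{k,i} - mean_i) · (x_{k,j} - mean_j), with n-1 = 4.
  S[X,X] = ((-3.6)·(-3.6) + (1.4)·(1.4) + (2.4)·(2.4) + (-3.6)·(-3.6) + (3.4)·(3.4)) / 4 = 45.2/4 = 11.3
  S[X,Y] = ((-3.6)·(2) + (1.4)·(-2) + (2.4)·(1) + (-3.6)·(2) + (3.4)·(-3)) / 4 = -25/4 = -6.25
  S[Y,Y] = ((2)·(2) + (-2)·(-2) + (1)·(1) + (2)·(2) + (-3)·(-3)) / 4 = 22/4 = 5.5

S is symmetric (S[j,i] = S[i,j]). Assembling:

S = [[11.3, -6.25],
 [-6.25, 5.5]]


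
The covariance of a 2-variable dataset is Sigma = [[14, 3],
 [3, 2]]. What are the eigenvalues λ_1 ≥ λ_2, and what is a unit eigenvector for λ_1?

Step 1 — characteristic polynomial of 2×2 Sigma:
  det(Sigma - λI) = λ² - trace · λ + det = 0.
  trace = 14 + 2 = 16, det = 14·2 - (3)² = 19.
Step 2 — discriminant:
  Δ = trace² - 4·det = 256 - 76 = 180.
Step 3 — eigenvalues:
  λ = (trace ± √Δ)/2 = (16 ± 13.4164)/2,
  λ_1 = 14.7082,  λ_2 = 1.2918.

Step 4 — unit eigenvector for λ_1: solve (Sigma - λ_1 I)v = 0. First row:
  (14 - 14.7082)·v_x + (3)·v_y = 0, i.e. (-0.7082)·v_x + (3)·v_y = 0,
  so v ∝ (b, λ_1 - a) = (3, 0.7082) = u.
  ||u|| = √((3)² + (0.7082)²) = √(9.5016) ≈ 3.0825,
  v_1 = u/||u|| ≈ (0.9732, 0.2298) (||v_1|| = 1).

λ_1 = 14.7082,  λ_2 = 1.2918;  v_1 ≈ (0.9732, 0.2298)


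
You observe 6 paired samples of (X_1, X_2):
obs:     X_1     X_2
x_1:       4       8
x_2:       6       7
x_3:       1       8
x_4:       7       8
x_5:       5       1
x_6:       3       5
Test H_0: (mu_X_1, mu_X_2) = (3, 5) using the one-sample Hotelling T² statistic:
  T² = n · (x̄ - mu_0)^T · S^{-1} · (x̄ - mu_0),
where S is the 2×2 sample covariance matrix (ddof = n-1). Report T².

Step 1 — sample mean vector:
  mean(X_1) = (4 + 6 + 1 + 7 + 5 + 3) / 6 = 26/6 = 4.3333
  mean(X_2) = (8 + 7 + 8 + 8 + 1 + 5) / 6 = 37/6 = 6.1667
  x̄ = (4.3333, 6.1667),  deviation x̄ - mu_0 = (4.3333, 6.1667) - (3, 5) = (1.3333, 1.1667).

Step 2 — sample covariance matrix, S[i,j] = (1/(n-1)) · Σ_k (x_{k,i} - mean_i) · (x_{k,j} - mean_j), divisor n-1 = 5:
  S[X_1,X_1] = ((-0.3333)·(-0.3333) + (1.6667)·(1.6667) + (-3.3333)·(-3.3333) + (2.6667)·(2.6667) + (0.6667)·(0.6667) + (-1.3333)·(-1.3333)) / 5 = 23.3333/5 = 4.6667
  S[X_1,X_2] = ((-0.3333)·(1.8333) + (1.6667)·(0.8333) + (-3.3333)·(1.8333) + (2.6667)·(1.8333) + (0.6667)·(-5.1667) + (-1.3333)·(-1.1667)) / 5 = -2.3333/5 = -0.4667
  S[X_2,X_2] = ((1.8333)·(1.8333) + (0.8333)·(0.8333) + (1.8333)·(1.8333) + (1.8333)·(1.8333) + (-5.1667)·(-5.1667) + (-1.1667)·(-1.1667)) / 5 = 38.8333/5 = 7.7667
  S = [[4.6667, -0.4667],
 [-0.4667, 7.7667]].

Step 3 — invert S. det(S) = 4.6667·7.7667 - (-0.4667)² = 36.0267.
  S^{-1} = (1/det) · [[d, -b], [-b, a]] = [[0.2156, 0.013],
 [0.013, 0.1295]].

Step 4 — quadratic form (x̄ - mu_0)^T · S^{-1} · (x̄ - mu_0):
  S^{-1} · (x̄ - mu_0) = (0.3026, 0.1684),
  (x̄ - mu_0)^T · [...] = (1.3333)·(0.3026) + (1.1667)·(0.1684) = 0.5999.

Step 5 — scale by n: T² = 6 · 0.5999 = 3.5992.

T² ≈ 3.5992


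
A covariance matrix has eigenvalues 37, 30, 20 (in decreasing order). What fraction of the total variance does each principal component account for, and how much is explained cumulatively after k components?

Step 1 — total variance = trace(Sigma) = Σ λ_i = 37 + 30 + 20 = 87.

Step 2 — fraction explained by component i = λ_i / Σ λ:
  PC1: 37/87 = 0.4253
  PC2: 30/87 = 0.3448
  PC3: 20/87 = 0.2299

Step 3 — cumulative fraction after k components = (λ_1 + ... + λ_k) / Σ λ:
  k = 1: 37/87 = 0.4253
  k = 2: (37 + 30)/87 = 67/87 = 0.7701
  k = 3: (37 + 30 + 20)/87 = 87/87 = 1

Summary (fraction, with percent):

explained: PC1 0.4253 (42.53%), PC2 0.3448 (34.48%), PC3 0.2299 (22.99%);  cumulative: 0.4253, 0.7701, 1


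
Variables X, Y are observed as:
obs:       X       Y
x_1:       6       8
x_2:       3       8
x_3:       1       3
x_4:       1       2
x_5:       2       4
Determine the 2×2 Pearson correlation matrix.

Step 1 — column means:
  mean(X) = (6 + 3 + 1 + 1 + 2) / 5 = 13/5 = 2.6
  mean(Y) = (8 + 8 + 3 + 2 + 4) / 5 = 25/5 = 5

Step 2 — sample variances and covariances s[i,j] = (1/(n-1)) · Σ_k (x_{k,i} - mean_i) · (x_{k,j} - mean_j), with n-1 = 4:
  s[X,X] = ((3.4)·(3.4) + (0.4)·(0.4) + (-1.6)·(-1.6) + (-1.6)·(-1.6) + (-0.6)·(-0.6)) / 4 = 17.2/4 = 4.3
  s[X,Y] = ((3.4)·(3) + (0.4)·(3) + (-1.6)·(-2) + (-1.6)·(-3) + (-0.6)·(-1)) / 4 = 20/4 = 5
  s[Y,Y] = ((3)·(3) + (3)·(3) + (-2)·(-2) + (-3)·(-3) + (-1)·(-1)) / 4 = 32/4 = 8
  Sample standard deviations s_i = √(s[i,i]):
  s(X) = √(4.3) = 2.0736
  s(Y) = √(8) = 2.8284

Step 3 — r_{ij} = s_{ij} / (s_i · s_j):
  r[X,X] = 1 (diagonal).
  r[X,Y] = 5 / (2.0736 · 2.8284) = 5 / 5.8652 = 0.8525
  r[Y,Y] = 1 (diagonal).

R is symmetric with unit diagonal. Assembling:

R = [[1, 0.8525],
 [0.8525, 1]]


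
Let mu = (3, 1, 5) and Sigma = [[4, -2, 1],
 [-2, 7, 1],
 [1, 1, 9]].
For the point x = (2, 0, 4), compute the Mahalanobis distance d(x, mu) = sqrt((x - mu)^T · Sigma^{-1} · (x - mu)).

Step 1 — centre the observation: (x - mu) = (-1, -1, -1).

Step 2 — invert Sigma (cofactor / det for 3×3, or solve directly):
  Sigma^{-1} = [[0.3085, 0.0945, -0.0448],
 [0.0945, 0.1741, -0.0299],
 [-0.0448, -0.0299, 0.1194]].

Step 3 — form the quadratic (x - mu)^T · Sigma^{-1} · (x - mu):
  Sigma^{-1} · (x - mu) = (-0.3582, -0.2388, -0.0448).
  (x - mu)^T · [Sigma^{-1} · (x - mu)] = (-1)·(-0.3582) + (-1)·(-0.2388) + (-1)·(-0.0448) = 0.6418.

Step 4 — take square root: d = √(0.6418) ≈ 0.8011.

d(x, mu) = √(0.6418) ≈ 0.8011


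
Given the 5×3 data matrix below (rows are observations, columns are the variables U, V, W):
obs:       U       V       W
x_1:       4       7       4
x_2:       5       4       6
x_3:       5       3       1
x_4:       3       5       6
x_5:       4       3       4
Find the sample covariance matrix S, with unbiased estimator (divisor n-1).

Step 1 — column means:
  mean(U) = (4 + 5 + 5 + 3 + 4) / 5 = 21/5 = 4.2
  mean(V) = (7 + 4 + 3 + 5 + 3) / 5 = 22/5 = 4.4
  mean(W) = (4 + 6 + 1 + 6 + 4) / 5 = 21/5 = 4.2

Step 2 — sample covariance S[i,j] = (1/(n-1)) · Σ_k (x_{k,i} - mean_i) · (x_{k,j} - mean_j), with n-1 = 4.
  S[U,U] = ((-0.2)·(-0.2) + (0.8)·(0.8) + (0.8)·(0.8) + (-1.2)·(-1.2) + (-0.2)·(-0.2)) / 4 = 2.8/4 = 0.7
  S[U,V] = ((-0.2)·(2.6) + (0.8)·(-0.4) + (0.8)·(-1.4) + (-1.2)·(0.6) + (-0.2)·(-1.4)) / 4 = -2.4/4 = -0.6
  S[U,W] = ((-0.2)·(-0.2) + (0.8)·(1.8) + (0.8)·(-3.2) + (-1.2)·(1.8) + (-0.2)·(-0.2)) / 4 = -3.2/4 = -0.8
  S[V,V] = ((2.6)·(2.6) + (-0.4)·(-0.4) + (-1.4)·(-1.4) + (0.6)·(0.6) + (-1.4)·(-1.4)) / 4 = 11.2/4 = 2.8
  S[V,W] = ((2.6)·(-0.2) + (-0.4)·(1.8) + (-1.4)·(-3.2) + (0.6)·(1.8) + (-1.4)·(-0.2)) / 4 = 4.6/4 = 1.15
  S[W,W] = ((-0.2)·(-0.2) + (1.8)·(1.8) + (-3.2)·(-3.2) + (1.8)·(1.8) + (-0.2)·(-0.2)) / 4 = 16.8/4 = 4.2

S is symmetric (S[j,i] = S[i,j]). Assembling:

S = [[0.7, -0.6, -0.8],
 [-0.6, 2.8, 1.15],
 [-0.8, 1.15, 4.2]]


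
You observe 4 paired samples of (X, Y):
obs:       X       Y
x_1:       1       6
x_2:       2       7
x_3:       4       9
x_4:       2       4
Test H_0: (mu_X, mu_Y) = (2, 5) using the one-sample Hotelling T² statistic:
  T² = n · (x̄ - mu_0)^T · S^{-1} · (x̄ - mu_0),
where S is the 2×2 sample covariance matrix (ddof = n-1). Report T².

Step 1 — sample mean vector:
  mean(X) = (1 + 2 + 4 + 2) / 4 = 9/4 = 2.25
  mean(Y) = (6 + 7 + 9 + 4) / 4 = 26/4 = 6.5
  x̄ = (2.25, 6.5),  deviation x̄ - mu_0 = (2.25, 6.5) - (2, 5) = (0.25, 1.5).

Step 2 — sample covariance matrix, S[i,j] = (1/(n-1)) · Σ_k (x_{k,i} - mean_i) · (x_{k,j} - mean_j), divisor n-1 = 3:
  S[X,X] = ((-1.25)·(-1.25) + (-0.25)·(-0.25) + (1.75)·(1.75) + (-0.25)·(-0.25)) / 3 = 4.75/3 = 1.5833
  S[X,Y] = ((-1.25)·(-0.5) + (-0.25)·(0.5) + (1.75)·(2.5) + (-0.25)·(-2.5)) / 3 = 5.5/3 = 1.8333
  S[Y,Y] = ((-0.5)·(-0.5) + (0.5)·(0.5) + (2.5)·(2.5) + (-2.5)·(-2.5)) / 3 = 13/3 = 4.3333
  S = [[1.5833, 1.8333],
 [1.8333, 4.3333]].

Step 3 — invert S. det(S) = 1.5833·4.3333 - (1.8333)² = 3.5.
  S^{-1} = (1/det) · [[d, -b], [-b, a]] = [[1.2381, -0.5238],
 [-0.5238, 0.4524]].

Step 4 — quadratic form (x̄ - mu_0)^T · S^{-1} · (x̄ - mu_0):
  S^{-1} · (x̄ - mu_0) = (-0.4762, 0.5476),
  (x̄ - mu_0)^T · [...] = (0.25)·(-0.4762) + (1.5)·(0.5476) = 0.7024.

Step 5 — scale by n: T² = 4 · 0.7024 = 2.8095.

T² ≈ 2.8095


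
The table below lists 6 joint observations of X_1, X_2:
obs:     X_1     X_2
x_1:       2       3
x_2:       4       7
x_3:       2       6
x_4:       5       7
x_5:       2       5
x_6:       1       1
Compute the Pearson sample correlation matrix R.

Step 1 — column means:
  mean(X_1) = (2 + 4 + 2 + 5 + 2 + 1) / 6 = 16/6 = 2.6667
  mean(X_2) = (3 + 7 + 6 + 7 + 5 + 1) / 6 = 29/6 = 4.8333

Step 2 — sample variances and covariances s[i,j] = (1/(n-1)) · Σ_k (x_{k,i} - mean_i) · (x_{k,j} - mean_j), with n-1 = 5:
  s[X_1,X_1] = ((-0.6667)·(-0.6667) + (1.3333)·(1.3333) + (-0.6667)·(-0.6667) + (2.3333)·(2.3333) + (-0.6667)·(-0.6667) + (-1.6667)·(-1.6667)) / 5 = 11.3333/5 = 2.2667
  s[X_1,X_2] = ((-0.6667)·(-1.8333) + (1.3333)·(2.1667) + (-0.6667)·(1.1667) + (2.3333)·(2.1667) + (-0.6667)·(0.1667) + (-1.6667)·(-3.8333)) / 5 = 14.6667/5 = 2.9333
  s[X_2,X_2] = ((-1.8333)·(-1.8333) + (2.1667)·(2.1667) + (1.1667)·(1.1667) + (2.1667)·(2.1667) + (0.1667)·(0.1667) + (-3.8333)·(-3.8333)) / 5 = 28.8333/5 = 5.7667
  Sample standard deviations s_i = √(s[i,i]):
  s(X_1) = √(2.2667) = 1.5055
  s(X_2) = √(5.7667) = 2.4014

Step 3 — r_{ij} = s_{ij} / (s_i · s_j):
  r[X_1,X_1] = 1 (diagonal).
  r[X_1,X_2] = 2.9333 / (1.5055 · 2.4014) = 2.9333 / 3.6154 = 0.8113
  r[X_2,X_2] = 1 (diagonal).

R is symmetric with unit diagonal. Assembling:

R = [[1, 0.8113],
 [0.8113, 1]]


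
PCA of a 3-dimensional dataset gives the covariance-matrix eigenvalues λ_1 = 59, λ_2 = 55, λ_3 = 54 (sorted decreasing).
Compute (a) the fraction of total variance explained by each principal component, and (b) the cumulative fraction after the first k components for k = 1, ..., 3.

Step 1 — total variance = trace(Sigma) = Σ λ_i = 59 + 55 + 54 = 168.

Step 2 — fraction explained by component i = λ_i / Σ λ:
  PC1: 59/168 = 0.3512
  PC2: 55/168 = 0.3274
  PC3: 54/168 = 0.3214

Step 3 — cumulative fraction after k components = (λ_1 + ... + λ_k) / Σ λ:
  k = 1: 59/168 = 0.3512
  k = 2: (59 + 55)/168 = 114/168 = 0.6786
  k = 3: (59 + 55 + 54)/168 = 168/168 = 1

Summary (fraction, with percent):

explained: PC1 0.3512 (35.12%), PC2 0.3274 (32.74%), PC3 0.3214 (32.14%);  cumulative: 0.3512, 0.6786, 1


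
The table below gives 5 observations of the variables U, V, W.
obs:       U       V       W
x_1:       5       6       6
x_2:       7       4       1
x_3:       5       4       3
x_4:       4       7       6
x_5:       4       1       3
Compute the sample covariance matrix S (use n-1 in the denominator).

Step 1 — column means:
  mean(U) = (5 + 7 + 5 + 4 + 4) / 5 = 25/5 = 5
  mean(V) = (6 + 4 + 4 + 7 + 1) / 5 = 22/5 = 4.4
  mean(W) = (6 + 1 + 3 + 6 + 3) / 5 = 19/5 = 3.8

Step 2 — sample covariance S[i,j] = (1/(n-1)) · Σ_k (x_{k,i} - mean_i) · (x_{k,j} - mean_j), with n-1 = 4.
  S[U,U] = ((0)·(0) + (2)·(2) + (0)·(0) + (-1)·(-1) + (-1)·(-1)) / 4 = 6/4 = 1.5
  S[U,V] = ((0)·(1.6) + (2)·(-0.4) + (0)·(-0.4) + (-1)·(2.6) + (-1)·(-3.4)) / 4 = 0/4 = 0
  S[U,W] = ((0)·(2.2) + (2)·(-2.8) + (0)·(-0.8) + (-1)·(2.2) + (-1)·(-0.8)) / 4 = -7/4 = -1.75
  S[V,V] = ((1.6)·(1.6) + (-0.4)·(-0.4) + (-0.4)·(-0.4) + (2.6)·(2.6) + (-3.4)·(-3.4)) / 4 = 21.2/4 = 5.3
  S[V,W] = ((1.6)·(2.2) + (-0.4)·(-2.8) + (-0.4)·(-0.8) + (2.6)·(2.2) + (-3.4)·(-0.8)) / 4 = 13.4/4 = 3.35
  S[W,W] = ((2.2)·(2.2) + (-2.8)·(-2.8) + (-0.8)·(-0.8) + (2.2)·(2.2) + (-0.8)·(-0.8)) / 4 = 18.8/4 = 4.7

S is symmetric (S[j,i] = S[i,j]). Assembling:

S = [[1.5, 0, -1.75],
 [0, 5.3, 3.35],
 [-1.75, 3.35, 4.7]]


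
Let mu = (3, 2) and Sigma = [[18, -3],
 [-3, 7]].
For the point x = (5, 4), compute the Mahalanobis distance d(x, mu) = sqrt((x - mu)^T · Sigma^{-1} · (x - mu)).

Step 1 — centre the observation: (x - mu) = (2, 2).

Step 2 — invert Sigma. det(Sigma) = 18·7 - (-3)² = 117.
  Sigma^{-1} = (1/det) · [[d, -b], [-b, a]] = [[0.0598, 0.0256],
 [0.0256, 0.1538]].

Step 3 — form the quadratic (x - mu)^T · Sigma^{-1} · (x - mu):
  Sigma^{-1} · (x - mu) = (0.1709, 0.359).
  (x - mu)^T · [Sigma^{-1} · (x - mu)] = (2)·(0.1709) + (2)·(0.359) = 1.0598.

Step 4 — take square root: d = √(1.0598) ≈ 1.0295.

d(x, mu) = √(1.0598) ≈ 1.0295


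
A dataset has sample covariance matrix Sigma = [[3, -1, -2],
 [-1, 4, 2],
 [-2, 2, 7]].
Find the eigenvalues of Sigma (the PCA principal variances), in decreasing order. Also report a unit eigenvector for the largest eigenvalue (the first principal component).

Step 1 — characteristic polynomial p(λ) = det(λI - Sigma) = λ³ - tr·λ² + c_1·λ - det, where tr = trace, c_1 = sum of the principal 2×2 minors, det = det(Sigma):
  tr = 3 + 4 + 7 = 14,
  c_1 = (3·4 - (-1)²) + (3·7 - (-2)²) + (4·7 - (2)²) = 11 + 17 + 24 = 52,
  det = 3·(4·7 - (2)²) - (-1)·((-1)·7 - (2)·(-2)) + (-2)·((-1)·(2) - 4·(-2)) = 3·(24) - (-1)·(-3) + (-2)·(6) = 57.
  So p(λ) = λ³ - 14λ² + 52λ - 57.
Step 2 — look for an integer root (rational root theorem: any rational root is an integer divisor of 57). Testing λ = 3:
  p(3) = 27 - 126 + 156 - 57 = 0  ✓
  Dividing out (λ - 3): p(λ) = (λ - 3)(λ² - 11λ + 19).
Step 3 — remaining eigenvalues from the quadratic λ² - 11λ + 19 = 0:
  Δ = 11² - 4·19 = 121 - 76 = 45,  λ = (11 ± √45)/2 = (11 ± 6.7082)/2 ≈ 8.8541 or 2.1459.
  Sorted: λ_1 = 8.8541,  λ_2 = 3,  λ_3 = 2.1459  (check: sum = 14 = tr ✓).

Step 4 — unit eigenvector for λ_1 ≈ 8.8541: v spans the null space of (Sigma - λ_1 I), whose rows are
  r_1 = (-5.8541, -1, -2),  r_2 = (-1, -4.8541, 2),  r_3 = (-2, 2, -1.8541).
  v is orthogonal to every row, so take v ∝ r_1 × r_2 = ((-1)·(2) - (-2)·(-4.8541), (-2)·(-1) - (-5.8541)·(2), (-5.8541)·(-4.8541) - (-1)·(-1)) ≈ (-11.7082, 13.7082, 27.4164).
  Rescale (multiply by -1 so the first nonzero entry is positive): u = (11.7082, -13.7082, -27.4164).
  ||u|| = √((11.7082)² + (-13.7082)² + (-27.4164)²) = √(1076.6563) ≈ 32.8124,  v_1 = u/||u|| ≈ (0.3568, -0.4178, -0.8355) (||v_1|| = 1).

λ_1 = 8.8541,  λ_2 = 3,  λ_3 = 2.1459;  v_1 ≈ (0.3568, -0.4178, -0.8355)


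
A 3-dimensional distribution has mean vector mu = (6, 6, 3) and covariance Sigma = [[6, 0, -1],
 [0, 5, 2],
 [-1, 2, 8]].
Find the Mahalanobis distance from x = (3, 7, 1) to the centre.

Step 1 — centre the observation: (x - mu) = (-3, 1, -2).

Step 2 — invert Sigma (cofactor / det for 3×3, or solve directly):
  Sigma^{-1} = [[0.1706, -0.0095, 0.0237],
 [-0.0095, 0.2227, -0.0569],
 [0.0237, -0.0569, 0.1422]].

Step 3 — form the quadratic (x - mu)^T · Sigma^{-1} · (x - mu):
  Sigma^{-1} · (x - mu) = (-0.5687, 0.3649, -0.4123).
  (x - mu)^T · [Sigma^{-1} · (x - mu)] = (-3)·(-0.5687) + (1)·(0.3649) + (-2)·(-0.4123) = 2.8957.

Step 4 — take square root: d = √(2.8957) ≈ 1.7017.

d(x, mu) = √(2.8957) ≈ 1.7017


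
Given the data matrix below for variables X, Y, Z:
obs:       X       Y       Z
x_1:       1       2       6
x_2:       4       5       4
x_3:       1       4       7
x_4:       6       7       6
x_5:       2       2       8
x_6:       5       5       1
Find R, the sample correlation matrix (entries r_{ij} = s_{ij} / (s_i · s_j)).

Step 1 — column means:
  mean(X) = (1 + 4 + 1 + 6 + 2 + 5) / 6 = 19/6 = 3.1667
  mean(Y) = (2 + 5 + 4 + 7 + 2 + 5) / 6 = 25/6 = 4.1667
  mean(Z) = (6 + 4 + 7 + 6 + 8 + 1) / 6 = 32/6 = 5.3333

Step 2 — sample variances and covariances s[i,j] = (1/(n-1)) · Σ_k (x_{k,i} - mean_i) · (x_{k,j} - mean_j), with n-1 = 5:
  s[X,X] = ((-2.1667)·(-2.1667) + (0.8333)·(0.8333) + (-2.1667)·(-2.1667) + (2.8333)·(2.8333) + (-1.1667)·(-1.1667) + (1.8333)·(1.8333)) / 5 = 22.8333/5 = 4.5667
  s[X,Y] = ((-2.1667)·(-2.1667) + (0.8333)·(0.8333) + (-2.1667)·(-0.1667) + (2.8333)·(2.8333) + (-1.1667)·(-2.1667) + (1.8333)·(0.8333)) / 5 = 17.8333/5 = 3.5667
  s[X,Z] = ((-2.1667)·(0.6667) + (0.8333)·(-1.3333) + (-2.1667)·(1.6667) + (2.8333)·(0.6667) + (-1.1667)·(2.6667) + (1.8333)·(-4.3333)) / 5 = -15.3333/5 = -3.0667
  s[Y,Y] = ((-2.1667)·(-2.1667) + (0.8333)·(0.8333) + (-0.1667)·(-0.1667) + (2.8333)·(2.8333) + (-2.1667)·(-2.1667) + (0.8333)·(0.8333)) / 5 = 18.8333/5 = 3.7667
  s[Y,Z] = ((-2.1667)·(0.6667) + (0.8333)·(-1.3333) + (-0.1667)·(1.6667) + (2.8333)·(0.6667) + (-2.1667)·(2.6667) + (0.8333)·(-4.3333)) / 5 = -10.3333/5 = -2.0667
  s[Z,Z] = ((0.6667)·(0.6667) + (-1.3333)·(-1.3333) + (1.6667)·(1.6667) + (0.6667)·(0.6667) + (2.6667)·(2.6667) + (-4.3333)·(-4.3333)) / 5 = 31.3333/5 = 6.2667
  Sample standard deviations s_i = √(s[i,i]):
  s(X) = √(4.5667) = 2.137
  s(Y) = √(3.7667) = 1.9408
  s(Z) = √(6.2667) = 2.5033

Step 3 — r_{ij} = s_{ij} / (s_i · s_j):
  r[X,X] = 1 (diagonal).
  r[X,Y] = 3.5667 / (2.137 · 1.9408) = 3.5667 / 4.1474 = 0.86
  r[X,Z] = -3.0667 / (2.137 · 2.5033) = -3.0667 / 5.3496 = -0.5733
  r[Y,Y] = 1 (diagonal).
  r[Y,Z] = -2.0667 / (1.9408 · 2.5033) = -2.0667 / 4.8584 = -0.4254
  r[Z,Z] = 1 (diagonal).

R is symmetric with unit diagonal. Assembling:

R = [[1, 0.86, -0.5733],
 [0.86, 1, -0.4254],
 [-0.5733, -0.4254, 1]]


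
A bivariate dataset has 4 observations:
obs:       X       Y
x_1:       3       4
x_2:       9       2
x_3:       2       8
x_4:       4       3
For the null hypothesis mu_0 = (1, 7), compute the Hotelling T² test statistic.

Step 1 — sample mean vector:
  mean(X) = (3 + 9 + 2 + 4) / 4 = 18/4 = 4.5
  mean(Y) = (4 + 2 + 8 + 3) / 4 = 17/4 = 4.25
  x̄ = (4.5, 4.25),  deviation x̄ - mu_0 = (4.5, 4.25) - (1, 7) = (3.5, -2.75).

Step 2 — sample covariance matrix, S[i,j] = (1/(n-1)) · Σ_k (x_{k,i} - mean_i) · (x_{k,j} - mean_j), divisor n-1 = 3:
  S[X,X] = ((-1.5)·(-1.5) + (4.5)·(4.5) + (-2.5)·(-2.5) + (-0.5)·(-0.5)) / 3 = 29/3 = 9.6667
  S[X,Y] = ((-1.5)·(-0.25) + (4.5)·(-2.25) + (-2.5)·(3.75) + (-0.5)·(-1.25)) / 3 = -18.5/3 = -6.1667
  S[Y,Y] = ((-0.25)·(-0.25) + (-2.25)·(-2.25) + (3.75)·(3.75) + (-1.25)·(-1.25)) / 3 = 20.75/3 = 6.9167
  S = [[9.6667, -6.1667],
 [-6.1667, 6.9167]].

Step 3 — invert S. det(S) = 9.6667·6.9167 - (-6.1667)² = 28.8333.
  S^{-1} = (1/det) · [[d, -b], [-b, a]] = [[0.2399, 0.2139],
 [0.2139, 0.3353]].

Step 4 — quadratic form (x̄ - mu_0)^T · S^{-1} · (x̄ - mu_0):
  S^{-1} · (x̄ - mu_0) = (0.2514, -0.1734),
  (x̄ - mu_0)^T · [...] = (3.5)·(0.2514) + (-2.75)·(-0.1734) = 1.3569.

Step 5 — scale by n: T² = 4 · 1.3569 = 5.4277.

T² ≈ 5.4277


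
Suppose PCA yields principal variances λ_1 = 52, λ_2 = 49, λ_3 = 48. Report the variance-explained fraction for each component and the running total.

Step 1 — total variance = trace(Sigma) = Σ λ_i = 52 + 49 + 48 = 149.

Step 2 — fraction explained by component i = λ_i / Σ λ:
  PC1: 52/149 = 0.349
  PC2: 49/149 = 0.3289
  PC3: 48/149 = 0.3221

Step 3 — cumulative fraction after k components = (λ_1 + ... + λ_k) / Σ λ:
  k = 1: 52/149 = 0.349
  k = 2: (52 + 49)/149 = 101/149 = 0.6779
  k = 3: (52 + 49 + 48)/149 = 149/149 = 1

Summary (fraction, with percent):

explained: PC1 0.349 (34.9%), PC2 0.3289 (32.89%), PC3 0.3221 (32.21%);  cumulative: 0.349, 0.6779, 1


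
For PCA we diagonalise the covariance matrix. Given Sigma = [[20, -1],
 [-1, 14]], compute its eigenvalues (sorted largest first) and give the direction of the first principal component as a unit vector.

Step 1 — characteristic polynomial of 2×2 Sigma:
  det(Sigma - λI) = λ² - trace · λ + det = 0.
  trace = 20 + 14 = 34, det = 20·14 - (-1)² = 279.
Step 2 — discriminant:
  Δ = trace² - 4·det = 1156 - 1116 = 40.
Step 3 — eigenvalues:
  λ = (trace ± √Δ)/2 = (34 ± 6.3246)/2,
  λ_1 = 20.1623,  λ_2 = 13.8377.

Step 4 — unit eigenvector for λ_1: solve (Sigma - λ_1 I)v = 0. First row:
  (20 - 20.1623)·v_x + (-1)·v_y = 0, i.e. (-0.1623)·v_x + (-1)·v_y = 0,
  so v ∝ (b, λ_1 - a) = (-1, 0.1623); multiply by -1 so the first entry is positive: u = (1, -0.1623).
  ||u|| = √((1)² + (-0.1623)²) = √(1.0263) ≈ 1.0131,
  v_1 = u/||u|| ≈ (0.9871, -0.1602) (||v_1|| = 1).

λ_1 = 20.1623,  λ_2 = 13.8377;  v_1 ≈ (0.9871, -0.1602)


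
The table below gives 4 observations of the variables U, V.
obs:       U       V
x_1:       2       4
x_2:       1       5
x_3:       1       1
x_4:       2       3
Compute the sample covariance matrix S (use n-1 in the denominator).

Step 1 — column means:
  mean(U) = (2 + 1 + 1 + 2) / 4 = 6/4 = 1.5
  mean(V) = (4 + 5 + 1 + 3) / 4 = 13/4 = 3.25

Step 2 — sample covariance S[i,j] = (1/(n-1)) · Σ_k (x_{k,i} - mean_i) · (x_{k,j} - mean_j), with n-1 = 3.
  S[U,U] = ((0.5)·(0.5) + (-0.5)·(-0.5) + (-0.5)·(-0.5) + (0.5)·(0.5)) / 3 = 1/3 = 0.3333
  S[U,V] = ((0.5)·(0.75) + (-0.5)·(1.75) + (-0.5)·(-2.25) + (0.5)·(-0.25)) / 3 = 0.5/3 = 0.1667
  S[V,V] = ((0.75)·(0.75) + (1.75)·(1.75) + (-2.25)·(-2.25) + (-0.25)·(-0.25)) / 3 = 8.75/3 = 2.9167

S is symmetric (S[j,i] = S[i,j]). Assembling:

S = [[0.3333, 0.1667],
 [0.1667, 2.9167]]


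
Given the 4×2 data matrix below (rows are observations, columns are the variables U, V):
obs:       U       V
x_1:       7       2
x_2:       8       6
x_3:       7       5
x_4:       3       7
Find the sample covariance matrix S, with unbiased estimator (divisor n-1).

Step 1 — column means:
  mean(U) = (7 + 8 + 7 + 3) / 4 = 25/4 = 6.25
  mean(V) = (2 + 6 + 5 + 7) / 4 = 20/4 = 5

Step 2 — sample covariance S[i,j] = (1/(n-1)) · Σ_k (x_{k,i} - mean_i) · (x_{k,j} - mean_j), with n-1 = 3.
  S[U,U] = ((0.75)·(0.75) + (1.75)·(1.75) + (0.75)·(0.75) + (-3.25)·(-3.25)) / 3 = 14.75/3 = 4.9167
  S[U,V] = ((0.75)·(-3) + (1.75)·(1) + (0.75)·(0) + (-3.25)·(2)) / 3 = -7/3 = -2.3333
  S[V,V] = ((-3)·(-3) + (1)·(1) + (0)·(0) + (2)·(2)) / 3 = 14/3 = 4.6667

S is symmetric (S[j,i] = S[i,j]). Assembling:

S = [[4.9167, -2.3333],
 [-2.3333, 4.6667]]


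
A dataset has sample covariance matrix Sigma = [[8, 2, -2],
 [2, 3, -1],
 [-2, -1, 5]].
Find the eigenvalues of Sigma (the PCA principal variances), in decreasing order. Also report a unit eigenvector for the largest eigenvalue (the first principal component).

Step 1 — characteristic polynomial p(λ) = det(λI - Sigma) = λ³ - tr·λ² + c_1·λ - det, where tr = trace, c_1 = sum of the principal 2×2 minors, det = det(Sigma):
  tr = 8 + 3 + 5 = 16,
  c_1 = (8·3 - (2)²) + (8·5 - (-2)²) + (3·5 - (-1)²) = 20 + 36 + 14 = 70,
  det = 8·(3·5 - (-1)²) - (2)·((2)·5 - (-1)·(-2)) + (-2)·((2)·(-1) - 3·(-2)) = 8·(14) - (2)·(8) + (-2)·(4) = 88.
  So p(λ) = λ³ - 16λ² + 70λ - 88.
Step 2 — look for an integer root (rational root theorem: any rational root is an integer divisor of 88). Testing λ = 4:
  p(4) = 64 - 256 + 280 - 88 = 0  ✓
  Dividing out (λ - 4): p(λ) = (λ - 4)(λ² - 12λ + 22).
Step 3 — remaining eigenvalues from the quadratic λ² - 12λ + 22 = 0:
  Δ = 12² - 4·22 = 144 - 88 = 56,  λ = (12 ± √56)/2 = (12 ± 7.4833)/2 ≈ 9.7417 or 2.2583.
  Sorted: λ_1 = 9.7417,  λ_2 = 4,  λ_3 = 2.2583  (check: sum = 16 = tr ✓).

Step 4 — unit eigenvector for λ_1 ≈ 9.7417: v spans the null space of (Sigma - λ_1 I), whose rows are
  r_1 = (-1.7417, 2, -2),  r_2 = (2, -6.7417, -1),  r_3 = (-2, -1, -4.7417).
  v is orthogonal to every row, so take v ∝ r_1 × r_2 = ((2)·(-1) - (-2)·(-6.7417), (-2)·(2) - (-1.7417)·(-1), (-1.7417)·(-6.7417) - (2)·(2)) ≈ (-15.4833, -5.7417, 7.7417).
  Rescale (multiply by -1 so the first nonzero entry is positive): u = (15.4833, 5.7417, -7.7417).
  ||u|| = √((15.4833)² + (5.7417)² + (-7.7417)²) = √(332.6329) ≈ 18.2382,  v_1 = u/||u|| ≈ (0.8489, 0.3148, -0.4245) (||v_1|| = 1).

λ_1 = 9.7417,  λ_2 = 4,  λ_3 = 2.2583;  v_1 ≈ (0.8489, 0.3148, -0.4245)


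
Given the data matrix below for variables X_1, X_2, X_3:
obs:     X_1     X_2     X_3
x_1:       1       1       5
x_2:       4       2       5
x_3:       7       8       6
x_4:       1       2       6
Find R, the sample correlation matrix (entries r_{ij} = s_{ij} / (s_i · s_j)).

Step 1 — column means:
  mean(X_1) = (1 + 4 + 7 + 1) / 4 = 13/4 = 3.25
  mean(X_2) = (1 + 2 + 8 + 2) / 4 = 13/4 = 3.25
  mean(X_3) = (5 + 5 + 6 + 6) / 4 = 22/4 = 5.5

Step 2 — sample variances and covariances s[i,j] = (1/(n-1)) · Σ_k (x_{k,i} - mean_i) · (x_{k,j} - mean_j), with n-1 = 3:
  s[X_1,X_1] = ((-2.25)·(-2.25) + (0.75)·(0.75) + (3.75)·(3.75) + (-2.25)·(-2.25)) / 3 = 24.75/3 = 8.25
  s[X_1,X_2] = ((-2.25)·(-2.25) + (0.75)·(-1.25) + (3.75)·(4.75) + (-2.25)·(-1.25)) / 3 = 24.75/3 = 8.25
  s[X_1,X_3] = ((-2.25)·(-0.5) + (0.75)·(-0.5) + (3.75)·(0.5) + (-2.25)·(0.5)) / 3 = 1.5/3 = 0.5
  s[X_2,X_2] = ((-2.25)·(-2.25) + (-1.25)·(-1.25) + (4.75)·(4.75) + (-1.25)·(-1.25)) / 3 = 30.75/3 = 10.25
  s[X_2,X_3] = ((-2.25)·(-0.5) + (-1.25)·(-0.5) + (4.75)·(0.5) + (-1.25)·(0.5)) / 3 = 3.5/3 = 1.1667
  s[X_3,X_3] = ((-0.5)·(-0.5) + (-0.5)·(-0.5) + (0.5)·(0.5) + (0.5)·(0.5)) / 3 = 1/3 = 0.3333
  Sample standard deviations s_i = √(s[i,i]):
  s(X_1) = √(8.25) = 2.8723
  s(X_2) = √(10.25) = 3.2016
  s(X_3) = √(0.3333) = 0.5774

Step 3 — r_{ij} = s_{ij} / (s_i · s_j):
  r[X_1,X_1] = 1 (diagonal).
  r[X_1,X_2] = 8.25 / (2.8723 · 3.2016) = 8.25 / 9.1958 = 0.8971
  r[X_1,X_3] = 0.5 / (2.8723 · 0.5774) = 0.5 / 1.6583 = 0.3015
  r[X_2,X_2] = 1 (diagonal).
  r[X_2,X_3] = 1.1667 / (3.2016 · 0.5774) = 1.1667 / 1.8484 = 0.6312
  r[X_3,X_3] = 1 (diagonal).

R is symmetric with unit diagonal. Assembling:

R = [[1, 0.8971, 0.3015],
 [0.8971, 1, 0.6312],
 [0.3015, 0.6312, 1]]


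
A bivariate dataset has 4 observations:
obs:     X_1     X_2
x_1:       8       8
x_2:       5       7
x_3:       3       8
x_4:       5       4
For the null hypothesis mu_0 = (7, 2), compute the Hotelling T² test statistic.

Step 1 — sample mean vector:
  mean(X_1) = (8 + 5 + 3 + 5) / 4 = 21/4 = 5.25
  mean(X_2) = (8 + 7 + 8 + 4) / 4 = 27/4 = 6.75
  x̄ = (5.25, 6.75),  deviation x̄ - mu_0 = (5.25, 6.75) - (7, 2) = (-1.75, 4.75).

Step 2 — sample covariance matrix, S[i,j] = (1/(n-1)) · Σ_k (x_{k,i} - mean_i) · (x_{k,j} - mean_j), divisor n-1 = 3:
  S[X_1,X_1] = ((2.75)·(2.75) + (-0.25)·(-0.25) + (-2.25)·(-2.25) + (-0.25)·(-0.25)) / 3 = 12.75/3 = 4.25
  S[X_1,X_2] = ((2.75)·(1.25) + (-0.25)·(0.25) + (-2.25)·(1.25) + (-0.25)·(-2.75)) / 3 = 1.25/3 = 0.4167
  S[X_2,X_2] = ((1.25)·(1.25) + (0.25)·(0.25) + (1.25)·(1.25) + (-2.75)·(-2.75)) / 3 = 10.75/3 = 3.5833
  S = [[4.25, 0.4167],
 [0.4167, 3.5833]].

Step 3 — invert S. det(S) = 4.25·3.5833 - (0.4167)² = 15.0556.
  S^{-1} = (1/det) · [[d, -b], [-b, a]] = [[0.238, -0.0277],
 [-0.0277, 0.2823]].

Step 4 — quadratic form (x̄ - mu_0)^T · S^{-1} · (x̄ - mu_0):
  S^{-1} · (x̄ - mu_0) = (-0.548, 1.3893),
  (x̄ - mu_0)^T · [...] = (-1.75)·(-0.548) + (4.75)·(1.3893) = 7.5581.

Step 5 — scale by n: T² = 4 · 7.5581 = 30.2325.

T² ≈ 30.2325


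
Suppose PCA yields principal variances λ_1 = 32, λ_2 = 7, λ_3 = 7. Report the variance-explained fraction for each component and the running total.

Step 1 — total variance = trace(Sigma) = Σ λ_i = 32 + 7 + 7 = 46.

Step 2 — fraction explained by component i = λ_i / Σ λ:
  PC1: 32/46 = 0.6957
  PC2: 7/46 = 0.1522
  PC3: 7/46 = 0.1522

Step 3 — cumulative fraction after k components = (λ_1 + ... + λ_k) / Σ λ:
  k = 1: 32/46 = 0.6957
  k = 2: (32 + 7)/46 = 39/46 = 0.8478
  k = 3: (32 + 7 + 7)/46 = 46/46 = 1

Summary (fraction, with percent):

explained: PC1 0.6957 (69.57%), PC2 0.1522 (15.22%), PC3 0.1522 (15.22%);  cumulative: 0.6957, 0.8478, 1


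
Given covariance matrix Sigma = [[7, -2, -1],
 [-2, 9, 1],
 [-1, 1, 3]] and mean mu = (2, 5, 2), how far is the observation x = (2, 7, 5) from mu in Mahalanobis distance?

Step 1 — centre the observation: (x - mu) = (0, 2, 3).

Step 2 — invert Sigma (cofactor / det for 3×3, or solve directly):
  Sigma^{-1} = [[0.1576, 0.0303, 0.0424],
 [0.0303, 0.1212, -0.0303],
 [0.0424, -0.0303, 0.3576]].

Step 3 — form the quadratic (x - mu)^T · Sigma^{-1} · (x - mu):
  Sigma^{-1} · (x - mu) = (0.1879, 0.1515, 1.0121).
  (x - mu)^T · [Sigma^{-1} · (x - mu)] = (0)·(0.1879) + (2)·(0.1515) + (3)·(1.0121) = 3.3394.

Step 4 — take square root: d = √(3.3394) ≈ 1.8274.

d(x, mu) = √(3.3394) ≈ 1.8274


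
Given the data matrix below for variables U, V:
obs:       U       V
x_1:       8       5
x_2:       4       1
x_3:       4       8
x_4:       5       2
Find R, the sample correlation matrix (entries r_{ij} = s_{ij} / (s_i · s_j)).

Step 1 — column means:
  mean(U) = (8 + 4 + 4 + 5) / 4 = 21/4 = 5.25
  mean(V) = (5 + 1 + 8 + 2) / 4 = 16/4 = 4

Step 2 — sample variances and covariances s[i,j] = (1/(n-1)) · Σ_k (x_{k,i} - mean_i) · (x_{k,j} - mean_j), with n-1 = 3:
  s[U,U] = ((2.75)·(2.75) + (-1.25)·(-1.25) + (-1.25)·(-1.25) + (-0.25)·(-0.25)) / 3 = 10.75/3 = 3.5833
  s[U,V] = ((2.75)·(1) + (-1.25)·(-3) + (-1.25)·(4) + (-0.25)·(-2)) / 3 = 2/3 = 0.6667
  s[V,V] = ((1)·(1) + (-3)·(-3) + (4)·(4) + (-2)·(-2)) / 3 = 30/3 = 10
  Sample standard deviations s_i = √(s[i,i]):
  s(U) = √(3.5833) = 1.893
  s(V) = √(10) = 3.1623

Step 3 — r_{ij} = s_{ij} / (s_i · s_j):
  r[U,U] = 1 (diagonal).
  r[U,V] = 0.6667 / (1.893 · 3.1623) = 0.6667 / 5.9861 = 0.1114
  r[V,V] = 1 (diagonal).

R is symmetric with unit diagonal. Assembling:

R = [[1, 0.1114],
 [0.1114, 1]]
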